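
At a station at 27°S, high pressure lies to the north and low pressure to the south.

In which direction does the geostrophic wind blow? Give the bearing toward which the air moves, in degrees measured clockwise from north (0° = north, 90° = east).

The pressure-gradient force points toward the south (bearing 180°).
Geostrophic balance: in the Southern Hemisphere the Coriolis force deflects motion to the left, so the geostrophic wind blows 90° to the left of the pressure-gradient force (low pressure on the right).
Rotating 180° by 90° counterclockwise gives 090° — the wind blows toward the east.

090°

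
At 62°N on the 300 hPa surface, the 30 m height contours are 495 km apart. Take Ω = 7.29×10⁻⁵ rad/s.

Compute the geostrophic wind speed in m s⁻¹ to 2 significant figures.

4.6 m s⁻¹

Coriolis parameter at 62°N:
f = 2Ω sin φ = 2 × 7.29×10⁻⁵ × sin 62° = 1.29×10⁻⁴ s⁻¹
Height gradient: |∂Z/∂n| = 30 m / 495000 m = 6.06×10⁻⁵
On a pressure surface, geostrophic balance gives V_g = (g/f)|∂Z/∂n|:
V_g = 9.81 × 6.06×10⁻⁵ / 1.29×10⁻⁴ = 4.62 m/s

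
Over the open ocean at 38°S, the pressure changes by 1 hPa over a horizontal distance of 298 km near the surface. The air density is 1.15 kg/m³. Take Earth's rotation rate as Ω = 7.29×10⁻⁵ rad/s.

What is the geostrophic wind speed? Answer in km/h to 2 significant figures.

Coriolis parameter at 38°S:
f = 2Ω sin φ = 2 × 7.29×10⁻⁵ × sin 38° = 8.98×10⁻⁵ s⁻¹
Pressure gradient: |∂P/∂n| = 100 Pa / 298000 m = 3.36×10⁻⁴ Pa/m
Geostrophic balance (pressure-gradient force = Coriolis force):
V_g = (1/(fρ)) |∂P/∂n| = 3.36×10⁻⁴ / (8.98×10⁻⁵ × 1.15) = 3.25 m/s
Converting: 3.25 m/s × 3.6 = 12 km/h

12 km/h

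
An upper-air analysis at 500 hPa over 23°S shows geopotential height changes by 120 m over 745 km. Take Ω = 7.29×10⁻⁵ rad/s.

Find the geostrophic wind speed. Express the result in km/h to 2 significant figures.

100 km/h

Coriolis parameter at 23°S:
f = 2Ω sin φ = 2 × 7.29×10⁻⁵ × sin 23° = 5.70×10⁻⁵ s⁻¹
Height gradient: |∂Z/∂n| = 120 m / 745000 m = 1.61×10⁻⁴
On a pressure surface, geostrophic balance gives V_g = (g/f)|∂Z/∂n|:
V_g = 9.81 × 1.61×10⁻⁴ / 5.70×10⁻⁵ = 27.7 m/s
Converting: 27.7 m/s × 3.6 = 100 km/h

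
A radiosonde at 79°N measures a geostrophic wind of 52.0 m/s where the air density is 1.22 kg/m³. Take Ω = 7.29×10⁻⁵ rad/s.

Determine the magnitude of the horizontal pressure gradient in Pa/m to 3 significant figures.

9.08×10⁻³ Pa/m

Coriolis parameter at 79°N:
f = 2Ω sin φ = 2 × 7.29×10⁻⁵ × sin 79° = 1.43×10⁻⁴ s⁻¹
Geostrophic balance rearranged: |∂P/∂n| = f ρ V_g
|∂P/∂n| = 1.43×10⁻⁴ × 1.22 × 52.0 = 9.08×10⁻³ Pa/m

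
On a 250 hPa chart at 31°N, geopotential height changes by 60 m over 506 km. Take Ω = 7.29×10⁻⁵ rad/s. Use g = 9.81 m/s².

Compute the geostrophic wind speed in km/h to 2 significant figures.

56 km/h

Coriolis parameter at 31°N:
f = 2Ω sin φ = 2 × 7.29×10⁻⁵ × sin 31° = 7.51×10⁻⁵ s⁻¹
Height gradient: |∂Z/∂n| = 60 m / 506000 m = 1.19×10⁻⁴
On a pressure surface, geostrophic balance gives V_g = (g/f)|∂Z/∂n|:
V_g = 9.81 × 1.19×10⁻⁴ / 7.51×10⁻⁵ = 15.5 m/s
Converting: 15.5 m/s × 3.6 = 56 km/h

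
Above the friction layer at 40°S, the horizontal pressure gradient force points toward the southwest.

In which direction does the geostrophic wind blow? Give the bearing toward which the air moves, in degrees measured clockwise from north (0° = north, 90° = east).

The pressure-gradient force points toward the southwest (bearing 225°).
Geostrophic balance: in the Southern Hemisphere the Coriolis force deflects motion to the left, so the geostrophic wind blows 90° to the left of the pressure-gradient force (low pressure on the right).
Rotating 225° by 90° counterclockwise gives 135° — the wind blows toward the southeast.

135°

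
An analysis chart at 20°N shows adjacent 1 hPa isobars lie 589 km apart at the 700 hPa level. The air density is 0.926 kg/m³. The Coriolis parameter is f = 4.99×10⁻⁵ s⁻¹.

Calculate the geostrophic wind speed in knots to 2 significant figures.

7.1 knots

Pressure gradient: |∂P/∂n| = 100 Pa / 589000 m = 1.70×10⁻⁴ Pa/m
Geostrophic balance (pressure-gradient force = Coriolis force):
V_g = (1/(fρ)) |∂P/∂n| = 1.70×10⁻⁴ / (4.99×10⁻⁵ × 0.926) = 3.67 m/s
Converting: 3.67 m/s × 1.944 = 7.1 knots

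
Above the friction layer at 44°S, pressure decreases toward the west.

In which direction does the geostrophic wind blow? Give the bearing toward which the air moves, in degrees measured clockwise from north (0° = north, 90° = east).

The pressure-gradient force points toward the west (bearing 270°).
Geostrophic balance: in the Southern Hemisphere the Coriolis force deflects motion to the left, so the geostrophic wind blows 90° to the left of the pressure-gradient force (low pressure on the right).
Rotating 270° by 90° counterclockwise gives 180° — the wind blows toward the south.

180°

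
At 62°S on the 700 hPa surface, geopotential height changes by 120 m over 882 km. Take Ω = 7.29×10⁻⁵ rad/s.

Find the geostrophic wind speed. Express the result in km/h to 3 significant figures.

Coriolis parameter at 62°S:
f = 2Ω sin φ = 2 × 7.29×10⁻⁵ × sin 62° = 1.29×10⁻⁴ s⁻¹
Height gradient: |∂Z/∂n| = 120 m / 882000 m = 1.36×10⁻⁴
On a pressure surface, geostrophic balance gives V_g = (g/f)|∂Z/∂n|:
V_g = 9.81 × 1.36×10⁻⁴ / 1.29×10⁻⁴ = 10.4 m/s
Converting: 10.4 m/s × 3.6 = 37.3 km/h

37.3 km/h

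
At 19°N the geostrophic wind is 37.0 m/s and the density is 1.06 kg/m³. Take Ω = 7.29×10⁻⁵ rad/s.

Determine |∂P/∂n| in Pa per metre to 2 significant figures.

1.9×10⁻³ Pa/m

Coriolis parameter at 19°N:
f = 2Ω sin φ = 2 × 7.29×10⁻⁵ × sin 19° = 4.75×10⁻⁵ s⁻¹
Geostrophic balance rearranged: |∂P/∂n| = f ρ V_g
|∂P/∂n| = 4.75×10⁻⁵ × 1.06 × 37.0 = 1.86×10⁻³ Pa/m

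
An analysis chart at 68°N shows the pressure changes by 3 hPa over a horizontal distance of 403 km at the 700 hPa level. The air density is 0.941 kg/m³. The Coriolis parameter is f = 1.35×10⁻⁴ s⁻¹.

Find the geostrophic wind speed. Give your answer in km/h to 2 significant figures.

21 km/h

Pressure gradient: |∂P/∂n| = 300 Pa / 403000 m = 7.44×10⁻⁴ Pa/m
Geostrophic balance (pressure-gradient force = Coriolis force):
V_g = (1/(fρ)) |∂P/∂n| = 7.44×10⁻⁴ / (1.35×10⁻⁴ × 0.941) = 5.86 m/s
Converting: 5.86 m/s × 3.6 = 21 km/h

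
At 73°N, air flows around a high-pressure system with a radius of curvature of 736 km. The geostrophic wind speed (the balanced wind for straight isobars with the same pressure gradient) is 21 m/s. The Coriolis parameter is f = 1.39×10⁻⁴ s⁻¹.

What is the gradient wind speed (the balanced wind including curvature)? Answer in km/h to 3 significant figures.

106 km/h

Around a high, pressure-gradient force acts outward with centrifugal, so Coriolis balances both:
fV = (1/ρ)|∂P/∂n| + V²/R  →  V² − fR·V + fR·V_g = 0
With fR = 1.39×10⁻⁴ × 736×10³ m = 102 m/s:
V = [fR − √((fR)² − 4 fR V_g)]/2 = [102 − √(102² − 4×102×21)]/2 = 29.5 m/s
Supergeostrophic (V > V_g = 21 m/s), as expected around a high.
Converting: 29.5 m/s × 3.6 = 106 km/h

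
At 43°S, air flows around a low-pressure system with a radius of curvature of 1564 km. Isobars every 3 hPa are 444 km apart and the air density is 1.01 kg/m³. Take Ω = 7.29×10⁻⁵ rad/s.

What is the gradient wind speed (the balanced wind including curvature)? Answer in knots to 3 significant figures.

12.6 knots

Coriolis parameter at 43°S:
f = 2Ω sin φ = 2 × 7.29×10⁻⁵ × sin 43° = 9.94×10⁻⁵ s⁻¹
Pressure gradient: |∂P/∂n| = 300 Pa / 444000 m = 6.76×10⁻⁴ Pa/m
Geostrophic speed: V_g = |∂P/∂n|/(fρ) = 6.76×10⁻⁴/(9.94×10⁻⁵ × 1.01) = 6.73 m/s
Around a low, centrifugal force acts outward with Coriolis, so pressure-gradient force balances both:
(1/ρ)|∂P/∂n| = fV + V²/R  →  V² + fR·V − fR·V_g = 0
With fR = 9.94×10⁻⁵ × 1564×10³ m = 156 m/s:
V = [−fR + √((fR)² + 4 fR V_g)]/2 = [−156 + √(156² + 4×156×6.73)]/2 = 6.46 m/s
Subgeostrophic (V < V_g = 6.73 m/s), as expected around a low.
Converting: 6.46 m/s × 1.944 = 12.6 knots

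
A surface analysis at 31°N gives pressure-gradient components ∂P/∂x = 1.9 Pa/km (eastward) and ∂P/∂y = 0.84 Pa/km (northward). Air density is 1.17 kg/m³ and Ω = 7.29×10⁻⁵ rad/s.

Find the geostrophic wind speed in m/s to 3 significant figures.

Coriolis parameter at 31°N:
f = 2Ω sin φ = 2 × 7.29×10⁻⁵ × sin 31° = 7.51×10⁻⁵ s⁻¹
Component geostrophic relations (x east, y north):
u_g = −(1/(fρ)) ∂P/∂y,  v_g = (1/(fρ)) ∂P/∂x
u_g = −(0.84×10⁻³)/(7.51×10⁻⁵ × 1.17) = −9.56 m/s;  v_g = (1.9×10⁻³)/(7.51×10⁻⁵ × 1.17) = 21.6 m/s
|V_g| = √(u_g² + v_g²) = 23.6 m/s

23.6 m/s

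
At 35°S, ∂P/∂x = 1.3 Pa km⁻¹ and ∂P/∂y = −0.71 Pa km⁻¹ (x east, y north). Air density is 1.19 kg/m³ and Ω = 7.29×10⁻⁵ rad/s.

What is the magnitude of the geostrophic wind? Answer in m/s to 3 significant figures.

14.9 m/s

Coriolis parameter at 35°S:
f = 2Ω sin φ = 2 × 7.29×10⁻⁵ × sin 35° = 8.36×10⁻⁵ s⁻¹
In the Southern Hemisphere f is negative: f = −8.36×10⁻⁵ s⁻¹.
Component geostrophic relations (x east, y north):
u_g = −(1/(fρ)) ∂P/∂y,  v_g = (1/(fρ)) ∂P/∂x
u_g = −(−0.71×10⁻³)/(−8.36×10⁻⁵ × 1.19) = −7.13 m/s;  v_g = (1.3×10⁻³)/(−8.36×10⁻⁵ × 1.19) = −13.1 m/s
|V_g| = √(u_g² + v_g²) = 14.9 m/s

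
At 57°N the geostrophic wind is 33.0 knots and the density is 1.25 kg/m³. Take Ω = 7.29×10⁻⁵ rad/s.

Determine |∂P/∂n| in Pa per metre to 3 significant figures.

Coriolis parameter at 57°N:
f = 2Ω sin φ = 2 × 7.29×10⁻⁵ × sin 57° = 1.22×10⁻⁴ s⁻¹
Wind speed in SI: 33.0 knots = 17.0 m/s
Geostrophic balance rearranged: |∂P/∂n| = f ρ V_g
|∂P/∂n| = 1.22×10⁻⁴ × 1.25 × 17.0 = 2.59×10⁻³ Pa/m

2.59×10⁻³ Pa/m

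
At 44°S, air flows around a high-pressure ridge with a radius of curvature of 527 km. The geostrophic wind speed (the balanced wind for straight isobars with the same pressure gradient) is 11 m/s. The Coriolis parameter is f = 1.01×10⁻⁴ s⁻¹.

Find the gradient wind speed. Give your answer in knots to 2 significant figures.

Around a high, pressure-gradient force acts outward with centrifugal, so Coriolis balances both:
fV = (1/ρ)|∂P/∂n| + V²/R  →  V² − fR·V + fR·V_g = 0
With fR = 1.01×10⁻⁴ × 527×10³ m = 53.2 m/s:
V = [fR − √((fR)² − 4 fR V_g)]/2 = [53.2 − √(53.2² − 4×53.2×11)]/2 = 15.5 m/s
Supergeostrophic (V > V_g = 11 m/s), as expected around a high.
Converting: 15.5 m/s × 1.944 = 30 knots

30 knots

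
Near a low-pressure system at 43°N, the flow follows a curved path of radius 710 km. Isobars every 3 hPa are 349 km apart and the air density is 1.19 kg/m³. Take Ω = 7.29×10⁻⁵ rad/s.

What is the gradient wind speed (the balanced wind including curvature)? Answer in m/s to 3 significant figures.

6.64 m/s

Coriolis parameter at 43°N:
f = 2Ω sin φ = 2 × 7.29×10⁻⁵ × sin 43° = 9.94×10⁻⁵ s⁻¹
Pressure gradient: |∂P/∂n| = 300 Pa / 349000 m = 8.60×10⁻⁴ Pa/m
Geostrophic speed: V_g = |∂P/∂n|/(fρ) = 8.60×10⁻⁴/(9.94×10⁻⁵ × 1.19) = 7.26 m/s
Around a low, centrifugal force acts outward with Coriolis, so pressure-gradient force balances both:
(1/ρ)|∂P/∂n| = fV + V²/R  →  V² + fR·V − fR·V_g = 0
With fR = 9.94×10⁻⁵ × 710×10³ m = 70.6 m/s:
V = [−fR + √((fR)² + 4 fR V_g)]/2 = [−70.6 + √(70.6² + 4×70.6×7.26)]/2 = 6.64 m/s
Subgeostrophic (V < V_g = 7.26 m/s), as expected around a low.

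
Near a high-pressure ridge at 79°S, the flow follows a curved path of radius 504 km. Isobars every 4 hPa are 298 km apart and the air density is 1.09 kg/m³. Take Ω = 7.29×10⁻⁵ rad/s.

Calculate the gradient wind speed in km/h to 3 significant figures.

36.0 km/h

Coriolis parameter at 79°S:
f = 2Ω sin φ = 2 × 7.29×10⁻⁵ × sin 79° = 1.43×10⁻⁴ s⁻¹
Pressure gradient: |∂P/∂n| = 400 Pa / 298000 m = 1.34×10⁻³ Pa/m
Geostrophic speed: V_g = |∂P/∂n|/(fρ) = 1.34×10⁻³/(1.43×10⁻⁴ × 1.09) = 8.60 m/s
Around a high, pressure-gradient force acts outward with centrifugal, so Coriolis balances both:
fV = (1/ρ)|∂P/∂n| + V²/R  →  V² − fR·V + fR·V_g = 0
With fR = 1.43×10⁻⁴ × 504×10³ m = 72.1 m/s:
V = [fR − √((fR)² − 4 fR V_g)]/2 = [72.1 − √(72.1² − 4×72.1×8.6)]/2 = 9.99 m/s
Supergeostrophic (V > V_g = 8.6 m/s), as expected around a high.
Converting: 9.99 m/s × 3.6 = 36.0 km/h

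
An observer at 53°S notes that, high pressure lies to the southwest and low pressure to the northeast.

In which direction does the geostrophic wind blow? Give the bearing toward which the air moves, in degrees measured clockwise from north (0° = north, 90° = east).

315°

The pressure-gradient force points toward the northeast (bearing 045°).
Geostrophic balance: in the Southern Hemisphere the Coriolis force deflects motion to the left, so the geostrophic wind blows 90° to the left of the pressure-gradient force (low pressure on the right).
Rotating 045° by 90° counterclockwise gives 315° — the wind blows toward the northwest.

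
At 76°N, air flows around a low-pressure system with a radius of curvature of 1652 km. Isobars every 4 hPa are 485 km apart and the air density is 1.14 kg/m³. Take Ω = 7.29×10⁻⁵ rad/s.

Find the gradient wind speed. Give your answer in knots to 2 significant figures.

Coriolis parameter at 76°N:
f = 2Ω sin φ = 2 × 7.29×10⁻⁵ × sin 76° = 1.41×10⁻⁴ s⁻¹
Pressure gradient: |∂P/∂n| = 400 Pa / 485000 m = 8.25×10⁻⁴ Pa/m
Geostrophic speed: V_g = |∂P/∂n|/(fρ) = 8.25×10⁻⁴/(1.41×10⁻⁴ × 1.14) = 5.11 m/s
Around a low, centrifugal force acts outward with Coriolis, so pressure-gradient force balances both:
(1/ρ)|∂P/∂n| = fV + V²/R  →  V² + fR·V − fR·V_g = 0
With fR = 1.41×10⁻⁴ × 1652×10³ m = 234 m/s:
V = [−fR + √((fR)² + 4 fR V_g)]/2 = [−234 + √(234² + 4×234×5.11)]/2 = 5.01 m/s
Subgeostrophic (V < V_g = 5.11 m/s), as expected around a low.
Converting: 5.01 m/s × 1.944 = 9.7 knots

9.7 knots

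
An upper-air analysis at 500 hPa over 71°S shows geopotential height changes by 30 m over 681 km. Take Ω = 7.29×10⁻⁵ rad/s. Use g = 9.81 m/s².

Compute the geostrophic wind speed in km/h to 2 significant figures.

Coriolis parameter at 71°S:
f = 2Ω sin φ = 2 × 7.29×10⁻⁵ × sin 71° = 1.38×10⁻⁴ s⁻¹
Height gradient: |∂Z/∂n| = 30 m / 681000 m = 4.41×10⁻⁵
On a pressure surface, geostrophic balance gives V_g = (g/f)|∂Z/∂n|:
V_g = 9.81 × 4.41×10⁻⁵ / 1.38×10⁻⁴ = 3.13 m/s
Converting: 3.13 m/s × 3.6 = 11 km/h

11 km/h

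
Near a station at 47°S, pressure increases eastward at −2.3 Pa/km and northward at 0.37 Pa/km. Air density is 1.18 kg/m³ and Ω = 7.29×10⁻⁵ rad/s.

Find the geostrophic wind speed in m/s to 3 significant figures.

Coriolis parameter at 47°S:
f = 2Ω sin φ = 2 × 7.29×10⁻⁵ × sin 47° = 1.07×10⁻⁴ s⁻¹
In the Southern Hemisphere f is negative: f = −1.07×10⁻⁴ s⁻¹.
Component geostrophic relations (x east, y north):
u_g = −(1/(fρ)) ∂P/∂y,  v_g = (1/(fρ)) ∂P/∂x
u_g = −(0.37×10⁻³)/(−1.07×10⁻⁴ × 1.18) = 2.94 m/s;  v_g = (−2.3×10⁻³)/(−1.07×10⁻⁴ × 1.18) = 18.3 m/s
|V_g| = √(u_g² + v_g²) = 18.5 m/s

18.5 m/s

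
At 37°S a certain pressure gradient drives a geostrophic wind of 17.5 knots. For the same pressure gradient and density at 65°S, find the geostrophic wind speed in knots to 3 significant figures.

11.6 knots

With the same pressure gradient and density, V_g ∝ 1/f ∝ 1/sin φ.
V₂ = V₁ · sin φ₁ / sin φ₂ = 17.5 × sin 37° / sin 65°
V₂ = 17.5 × 0.6018/0.9063 = 11.6 knots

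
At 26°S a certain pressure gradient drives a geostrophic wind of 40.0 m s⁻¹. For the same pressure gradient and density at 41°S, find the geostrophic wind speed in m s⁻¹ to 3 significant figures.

26.7 m s⁻¹

With the same pressure gradient and density, V_g ∝ 1/f ∝ 1/sin φ.
V₂ = V₁ · sin φ₁ / sin φ₂ = 40.0 × sin 26° / sin 41°
V₂ = 40.0 × 0.4384/0.6561 = 26.7 m s⁻¹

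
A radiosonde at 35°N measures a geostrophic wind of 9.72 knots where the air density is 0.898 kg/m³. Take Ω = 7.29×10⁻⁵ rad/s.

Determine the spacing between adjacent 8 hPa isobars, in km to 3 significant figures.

Coriolis parameter at 35°N:
f = 2Ω sin φ = 2 × 7.29×10⁻⁵ × sin 35° = 8.36×10⁻⁵ s⁻¹
Wind speed in SI: 9.72 knots = 5.00 m/s
Geostrophic balance rearranged: |∂P/∂n| = f ρ V_g
|∂P/∂n| = 8.36×10⁻⁵ × 0.898 × 5.00 = 3.76×10⁻⁴ Pa/m
Isobar spacing: Δn = ΔP/|∂P/∂n| = 800 Pa / 3.76×10⁻⁴ Pa/m = 2130397 m ≈ 2130 km

2130 km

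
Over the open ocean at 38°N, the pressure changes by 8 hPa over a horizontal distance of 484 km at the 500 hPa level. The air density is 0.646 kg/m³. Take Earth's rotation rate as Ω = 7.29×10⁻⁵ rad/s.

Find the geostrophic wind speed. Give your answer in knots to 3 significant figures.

55.4 knots

Coriolis parameter at 38°N:
f = 2Ω sin φ = 2 × 7.29×10⁻⁵ × sin 38° = 8.98×10⁻⁵ s⁻¹
Pressure gradient: |∂P/∂n| = 800 Pa / 484000 m = 1.65×10⁻³ Pa/m
Geostrophic balance (pressure-gradient force = Coriolis force):
V_g = (1/(fρ)) |∂P/∂n| = 1.65×10⁻³ / (8.98×10⁻⁵ × 0.646) = 28.5 m/s
Converting: 28.5 m/s × 1.944 = 55.4 knots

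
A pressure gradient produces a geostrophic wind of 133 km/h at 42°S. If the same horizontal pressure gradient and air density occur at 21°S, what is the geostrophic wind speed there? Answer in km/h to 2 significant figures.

250 km/h

With the same pressure gradient and density, V_g ∝ 1/f ∝ 1/sin φ.
V₂ = V₁ · sin φ₁ / sin φ₂ = 133 × sin 42° / sin 21°
V₂ = 133 × 0.6691/0.3584 = 250 km/h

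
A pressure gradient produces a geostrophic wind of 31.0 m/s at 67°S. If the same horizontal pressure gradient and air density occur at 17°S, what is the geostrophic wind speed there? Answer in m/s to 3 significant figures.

With the same pressure gradient and density, V_g ∝ 1/f ∝ 1/sin φ.
V₂ = V₁ · sin φ₁ / sin φ₂ = 31.0 × sin 67° / sin 17°
V₂ = 31.0 × 0.9205/0.2924 = 97.6 m/s

97.6 m/s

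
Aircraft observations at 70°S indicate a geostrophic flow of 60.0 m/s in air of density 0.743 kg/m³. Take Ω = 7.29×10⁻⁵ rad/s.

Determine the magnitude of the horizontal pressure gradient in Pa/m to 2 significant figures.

6.1×10⁻³ Pa/m

Coriolis parameter at 70°S:
f = 2Ω sin φ = 2 × 7.29×10⁻⁵ × sin 70° = 1.37×10⁻⁴ s⁻¹
Geostrophic balance rearranged: |∂P/∂n| = f ρ V_g
|∂P/∂n| = 1.37×10⁻⁴ × 0.743 × 60.0 = 6.11×10⁻³ Pa/m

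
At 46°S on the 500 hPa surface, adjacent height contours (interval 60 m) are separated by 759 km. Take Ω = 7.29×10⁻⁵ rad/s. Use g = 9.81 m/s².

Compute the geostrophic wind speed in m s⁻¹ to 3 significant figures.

7.39 m s⁻¹

Coriolis parameter at 46°S:
f = 2Ω sin φ = 2 × 7.29×10⁻⁵ × sin 46° = 1.05×10⁻⁴ s⁻¹
Height gradient: |∂Z/∂n| = 60 m / 759000 m = 7.91×10⁻⁵
On a pressure surface, geostrophic balance gives V_g = (g/f)|∂Z/∂n|:
V_g = 9.81 × 7.91×10⁻⁵ / 1.05×10⁻⁴ = 7.39 m/s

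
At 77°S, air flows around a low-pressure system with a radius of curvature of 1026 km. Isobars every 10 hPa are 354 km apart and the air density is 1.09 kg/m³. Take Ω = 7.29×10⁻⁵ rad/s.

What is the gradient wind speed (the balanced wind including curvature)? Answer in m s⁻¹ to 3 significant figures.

16.4 m s⁻¹

Coriolis parameter at 77°S:
f = 2Ω sin φ = 2 × 7.29×10⁻⁵ × sin 77° = 1.42×10⁻⁴ s⁻¹
Pressure gradient: |∂P/∂n| = 1000 Pa / 354000 m = 2.82×10⁻³ Pa/m
Geostrophic speed: V_g = |∂P/∂n|/(fρ) = 2.82×10⁻³/(1.42×10⁻⁴ × 1.09) = 18.2 m/s
Around a low, centrifugal force acts outward with Coriolis, so pressure-gradient force balances both:
(1/ρ)|∂P/∂n| = fV + V²/R  →  V² + fR·V − fR·V_g = 0
With fR = 1.42×10⁻⁴ × 1026×10³ m = 146 m/s:
V = [−fR + √((fR)² + 4 fR V_g)]/2 = [−146 + √(146² + 4×146×18.2)]/2 = 16.4 m/s
Subgeostrophic (V < V_g = 18.2 m/s), as expected around a low.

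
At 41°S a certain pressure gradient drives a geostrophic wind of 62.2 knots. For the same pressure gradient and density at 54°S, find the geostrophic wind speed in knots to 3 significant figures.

50.4 knots

With the same pressure gradient and density, V_g ∝ 1/f ∝ 1/sin φ.
V₂ = V₁ · sin φ₁ / sin φ₂ = 62.2 × sin 41° / sin 54°
V₂ = 62.2 × 0.6561/0.8090 = 50.4 knots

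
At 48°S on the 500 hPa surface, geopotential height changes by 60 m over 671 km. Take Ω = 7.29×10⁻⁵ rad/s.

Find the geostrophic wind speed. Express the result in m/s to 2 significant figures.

Coriolis parameter at 48°S:
f = 2Ω sin φ = 2 × 7.29×10⁻⁵ × sin 48° = 1.08×10⁻⁴ s⁻¹
Height gradient: |∂Z/∂n| = 60 m / 671000 m = 8.94×10⁻⁵
On a pressure surface, geostrophic balance gives V_g = (g/f)|∂Z/∂n|:
V_g = 9.81 × 8.94×10⁻⁵ / 1.08×10⁻⁴ = 8.10 m/s

8.1 m/s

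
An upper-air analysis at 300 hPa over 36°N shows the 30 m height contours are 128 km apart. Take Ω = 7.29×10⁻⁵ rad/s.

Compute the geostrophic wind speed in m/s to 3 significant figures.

26.8 m/s

Coriolis parameter at 36°N:
f = 2Ω sin φ = 2 × 7.29×10⁻⁵ × sin 36° = 8.57×10⁻⁵ s⁻¹
Height gradient: |∂Z/∂n| = 30 m / 128000 m = 2.34×10⁻⁴
On a pressure surface, geostrophic balance gives V_g = (g/f)|∂Z/∂n|:
V_g = 9.81 × 2.34×10⁻⁴ / 8.57×10⁻⁵ = 26.8 m/s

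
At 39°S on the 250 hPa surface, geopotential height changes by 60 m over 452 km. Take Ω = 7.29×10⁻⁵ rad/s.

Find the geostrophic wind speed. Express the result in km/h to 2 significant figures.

51 km/h

Coriolis parameter at 39°S:
f = 2Ω sin φ = 2 × 7.29×10⁻⁵ × sin 39° = 9.18×10⁻⁵ s⁻¹
Height gradient: |∂Z/∂n| = 60 m / 452000 m = 1.33×10⁻⁴
On a pressure surface, geostrophic balance gives V_g = (g/f)|∂Z/∂n|:
V_g = 9.81 × 1.33×10⁻⁴ / 9.18×10⁻⁵ = 14.2 m/s
Converting: 14.2 m/s × 3.6 = 51 km/h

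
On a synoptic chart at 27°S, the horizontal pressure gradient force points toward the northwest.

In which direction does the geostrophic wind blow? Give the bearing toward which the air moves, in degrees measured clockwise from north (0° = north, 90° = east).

225°

The pressure-gradient force points toward the northwest (bearing 315°).
Geostrophic balance: in the Southern Hemisphere the Coriolis force deflects motion to the left, so the geostrophic wind blows 90° to the left of the pressure-gradient force (low pressure on the right).
Rotating 315° by 90° counterclockwise gives 225° — the wind blows toward the southwest.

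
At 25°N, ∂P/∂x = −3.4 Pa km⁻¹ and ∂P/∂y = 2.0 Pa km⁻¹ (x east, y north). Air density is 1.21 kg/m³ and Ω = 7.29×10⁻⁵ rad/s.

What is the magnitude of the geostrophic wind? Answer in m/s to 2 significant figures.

53 m/s

Coriolis parameter at 25°N:
f = 2Ω sin φ = 2 × 7.29×10⁻⁵ × sin 25° = 6.16×10⁻⁵ s⁻¹
Component geostrophic relations (x east, y north):
u_g = −(1/(fρ)) ∂P/∂y,  v_g = (1/(fρ)) ∂P/∂x
u_g = −(2.0×10⁻³)/(6.16×10⁻⁵ × 1.21) = −26.8 m/s;  v_g = (−3.4×10⁻³)/(6.16×10⁻⁵ × 1.21) = −45.6 m/s
|V_g| = √(u_g² + v_g²) = 52.9 m/s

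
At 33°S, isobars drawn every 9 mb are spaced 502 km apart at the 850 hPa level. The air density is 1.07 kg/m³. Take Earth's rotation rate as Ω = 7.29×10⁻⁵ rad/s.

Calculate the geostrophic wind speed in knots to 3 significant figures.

41.0 knots

Coriolis parameter at 33°S:
f = 2Ω sin φ = 2 × 7.29×10⁻⁵ × sin 33° = 7.94×10⁻⁵ s⁻¹
Pressure gradient: |∂P/∂n| = 900 Pa / 502000 m = 1.79×10⁻³ Pa/m
Geostrophic balance (pressure-gradient force = Coriolis force):
V_g = (1/(fρ)) |∂P/∂n| = 1.79×10⁻³ / (7.94×10⁻⁵ × 1.07) = 21.1 m/s
Converting: 21.1 m/s × 1.944 = 41.0 knots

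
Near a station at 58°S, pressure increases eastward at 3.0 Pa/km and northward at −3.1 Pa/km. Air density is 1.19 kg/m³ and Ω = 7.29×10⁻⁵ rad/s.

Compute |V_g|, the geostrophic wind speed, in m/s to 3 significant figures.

Coriolis parameter at 58°S:
f = 2Ω sin φ = 2 × 7.29×10⁻⁵ × sin 58° = 1.24×10⁻⁴ s⁻¹
In the Southern Hemisphere f is negative: f = −1.24×10⁻⁴ s⁻¹.
Component geostrophic relations (x east, y north):
u_g = −(1/(fρ)) ∂P/∂y,  v_g = (1/(fρ)) ∂P/∂x
u_g = −(−3.1×10⁻³)/(−1.24×10⁻⁴ × 1.19) = −21.1 m/s;  v_g = (3.0×10⁻³)/(−1.24×10⁻⁴ × 1.19) = −20.4 m/s
|V_g| = √(u_g² + v_g²) = 29.3 m/s

29.3 m/s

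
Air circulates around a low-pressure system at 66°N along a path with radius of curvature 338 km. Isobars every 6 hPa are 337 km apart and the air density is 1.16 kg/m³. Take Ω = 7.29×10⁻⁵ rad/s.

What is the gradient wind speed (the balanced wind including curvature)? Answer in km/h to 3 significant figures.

34.2 km/h

Coriolis parameter at 66°N:
f = 2Ω sin φ = 2 × 7.29×10⁻⁵ × sin 66° = 1.33×10⁻⁴ s⁻¹
Pressure gradient: |∂P/∂n| = 600 Pa / 337000 m = 1.78×10⁻³ Pa/m
Geostrophic speed: V_g = |∂P/∂n|/(fρ) = 1.78×10⁻³/(1.33×10⁻⁴ × 1.16) = 11.5 m/s
Around a low, centrifugal force acts outward with Coriolis, so pressure-gradient force balances both:
(1/ρ)|∂P/∂n| = fV + V²/R  →  V² + fR·V − fR·V_g = 0
With fR = 1.33×10⁻⁴ × 338×10³ m = 45.0 m/s:
V = [−fR + √((fR)² + 4 fR V_g)]/2 = [−45.0 + √(45.0² + 4×45.0×11.5)]/2 = 9.51 m/s
Subgeostrophic (V < V_g = 11.5 m/s), as expected around a low.
Converting: 9.51 m/s × 3.6 = 34.2 km/h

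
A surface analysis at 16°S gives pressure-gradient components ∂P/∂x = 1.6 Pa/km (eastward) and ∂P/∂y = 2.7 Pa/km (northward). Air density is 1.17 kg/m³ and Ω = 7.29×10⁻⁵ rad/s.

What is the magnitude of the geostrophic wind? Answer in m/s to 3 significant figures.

Coriolis parameter at 16°S:
f = 2Ω sin φ = 2 × 7.29×10⁻⁵ × sin 16° = 4.02×10⁻⁵ s⁻¹
In the Southern Hemisphere f is negative: f = −4.02×10⁻⁵ s⁻¹.
Component geostrophic relations (x east, y north):
u_g = −(1/(fρ)) ∂P/∂y,  v_g = (1/(fρ)) ∂P/∂x
u_g = −(2.7×10⁻³)/(−4.02×10⁻⁵ × 1.17) = 57.4 m/s;  v_g = (1.6×10⁻³)/(−4.02×10⁻⁵ × 1.17) = −34.0 m/s
|V_g| = √(u_g² + v_g²) = 66.7 m/s

66.7 m/s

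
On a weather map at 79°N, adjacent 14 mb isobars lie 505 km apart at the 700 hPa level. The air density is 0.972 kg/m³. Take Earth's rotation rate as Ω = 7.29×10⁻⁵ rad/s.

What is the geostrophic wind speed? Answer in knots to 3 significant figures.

Coriolis parameter at 79°N:
f = 2Ω sin φ = 2 × 7.29×10⁻⁵ × sin 79° = 1.43×10⁻⁴ s⁻¹
Pressure gradient: |∂P/∂n| = 1400 Pa / 505000 m = 2.77×10⁻³ Pa/m
Geostrophic balance (pressure-gradient force = Coriolis force):
V_g = (1/(fρ)) |∂P/∂n| = 2.77×10⁻³ / (1.43×10⁻⁴ × 0.972) = 19.9 m/s
Converting: 19.9 m/s × 1.944 = 38.7 knots

38.7 knots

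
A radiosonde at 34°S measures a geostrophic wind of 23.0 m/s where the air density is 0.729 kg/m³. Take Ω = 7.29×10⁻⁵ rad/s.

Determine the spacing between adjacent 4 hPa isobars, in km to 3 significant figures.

Coriolis parameter at 34°S:
f = 2Ω sin φ = 2 × 7.29×10⁻⁵ × sin 34° = 8.15×10⁻⁵ s⁻¹
Geostrophic balance rearranged: |∂P/∂n| = f ρ V_g
|∂P/∂n| = 8.15×10⁻⁵ × 0.729 × 23.0 = 1.37×10⁻³ Pa/m
Isobar spacing: Δn = ΔP/|∂P/∂n| = 400 Pa / 1.37×10⁻³ Pa/m = 292607 m ≈ 293 km

293 km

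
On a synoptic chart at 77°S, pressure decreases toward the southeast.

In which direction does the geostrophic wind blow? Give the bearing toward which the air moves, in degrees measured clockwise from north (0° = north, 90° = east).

The pressure-gradient force points toward the southeast (bearing 135°).
Geostrophic balance: in the Southern Hemisphere the Coriolis force deflects motion to the left, so the geostrophic wind blows 90° to the left of the pressure-gradient force (low pressure on the right).
Rotating 135° by 90° counterclockwise gives 045° — the wind blows toward the northeast.

045°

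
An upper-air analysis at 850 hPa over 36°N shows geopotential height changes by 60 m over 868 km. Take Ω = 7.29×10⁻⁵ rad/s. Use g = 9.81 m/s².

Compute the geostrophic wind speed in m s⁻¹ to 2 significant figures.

Coriolis parameter at 36°N:
f = 2Ω sin φ = 2 × 7.29×10⁻⁵ × sin 36° = 8.57×10⁻⁵ s⁻¹
Height gradient: |∂Z/∂n| = 60 m / 868000 m = 6.91×10⁻⁵
On a pressure surface, geostrophic balance gives V_g = (g/f)|∂Z/∂n|:
V_g = 9.81 × 6.91×10⁻⁵ / 8.57×10⁻⁵ = 7.91 m/s

7.9 m s⁻¹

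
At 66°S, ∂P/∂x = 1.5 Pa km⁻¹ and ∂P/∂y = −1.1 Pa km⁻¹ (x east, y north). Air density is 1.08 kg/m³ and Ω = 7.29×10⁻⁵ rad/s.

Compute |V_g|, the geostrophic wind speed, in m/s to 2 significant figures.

Coriolis parameter at 66°S:
f = 2Ω sin φ = 2 × 7.29×10⁻⁵ × sin 66° = 1.33×10⁻⁴ s⁻¹
In the Southern Hemisphere f is negative: f = −1.33×10⁻⁴ s⁻¹.
Component geostrophic relations (x east, y north):
u_g = −(1/(fρ)) ∂P/∂y,  v_g = (1/(fρ)) ∂P/∂x
u_g = −(−1.1×10⁻³)/(−1.33×10⁻⁴ × 1.08) = −7.65 m/s;  v_g = (1.5×10⁻³)/(−1.33×10⁻⁴ × 1.08) = −10.4 m/s
|V_g| = √(u_g² + v_g²) = 12.9 m/s

13 m/s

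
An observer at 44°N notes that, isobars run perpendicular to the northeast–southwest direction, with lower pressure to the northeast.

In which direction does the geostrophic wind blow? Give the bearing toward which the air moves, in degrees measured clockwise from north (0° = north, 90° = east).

The pressure-gradient force points toward the northeast (bearing 045°).
Geostrophic balance: in the Northern Hemisphere the Coriolis force deflects motion to the right, so the geostrophic wind blows 90° to the right of the pressure-gradient force (low pressure on the left).
Rotating 045° by 90° clockwise gives 135° — the wind blows toward the southeast.

135°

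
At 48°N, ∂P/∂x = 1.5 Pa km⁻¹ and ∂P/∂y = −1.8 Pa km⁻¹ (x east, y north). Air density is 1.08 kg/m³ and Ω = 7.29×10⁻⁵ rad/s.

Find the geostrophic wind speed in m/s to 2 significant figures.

Coriolis parameter at 48°N:
f = 2Ω sin φ = 2 × 7.29×10⁻⁵ × sin 48° = 1.08×10⁻⁴ s⁻¹
Component geostrophic relations (x east, y north):
u_g = −(1/(fρ)) ∂P/∂y,  v_g = (1/(fρ)) ∂P/∂x
u_g = −(−1.8×10⁻³)/(1.08×10⁻⁴ × 1.08) = 15.4 m/s;  v_g = (1.5×10⁻³)/(1.08×10⁻⁴ × 1.08) = 12.8 m/s
|V_g| = √(u_g² + v_g²) = 20.0 m/s

20 m/s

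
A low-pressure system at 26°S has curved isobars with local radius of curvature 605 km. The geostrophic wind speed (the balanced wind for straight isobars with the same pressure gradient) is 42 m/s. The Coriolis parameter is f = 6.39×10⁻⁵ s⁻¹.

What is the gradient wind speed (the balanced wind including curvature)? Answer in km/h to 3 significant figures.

91.3 km/h

Around a low, centrifugal force acts outward with Coriolis, so pressure-gradient force balances both:
(1/ρ)|∂P/∂n| = fV + V²/R  →  V² + fR·V − fR·V_g = 0
With fR = 6.39×10⁻⁵ × 605×10³ m = 38.7 m/s:
V = [−fR + √((fR)² + 4 fR V_g)]/2 = [−38.7 + √(38.7² + 4×38.7×42)]/2 = 25.4 m/s
Subgeostrophic (V < V_g = 42 m/s), as expected around a low.
Converting: 25.4 m/s × 3.6 = 91.3 km/h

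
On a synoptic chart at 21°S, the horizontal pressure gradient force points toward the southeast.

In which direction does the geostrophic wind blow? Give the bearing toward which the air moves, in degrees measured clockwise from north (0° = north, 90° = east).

045°

The pressure-gradient force points toward the southeast (bearing 135°).
Geostrophic balance: in the Southern Hemisphere the Coriolis force deflects motion to the left, so the geostrophic wind blows 90° to the left of the pressure-gradient force (low pressure on the right).
Rotating 135° by 90° counterclockwise gives 045° — the wind blows toward the northeast.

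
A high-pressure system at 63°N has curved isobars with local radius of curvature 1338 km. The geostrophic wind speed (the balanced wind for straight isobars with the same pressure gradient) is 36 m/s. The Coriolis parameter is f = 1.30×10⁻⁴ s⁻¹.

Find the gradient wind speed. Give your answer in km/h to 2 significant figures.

Around a high, pressure-gradient force acts outward with centrifugal, so Coriolis balances both:
fV = (1/ρ)|∂P/∂n| + V²/R  →  V² − fR·V + fR·V_g = 0
With fR = 1.30×10⁻⁴ × 1338×10³ m = 174 m/s:
V = [fR − √((fR)² − 4 fR V_g)]/2 = [174 − √(174² − 4×174×36)]/2 = 50.9 m/s
Supergeostrophic (V > V_g = 36 m/s), as expected around a high.
Converting: 50.9 m/s × 3.6 = 180 km/h

180 km/h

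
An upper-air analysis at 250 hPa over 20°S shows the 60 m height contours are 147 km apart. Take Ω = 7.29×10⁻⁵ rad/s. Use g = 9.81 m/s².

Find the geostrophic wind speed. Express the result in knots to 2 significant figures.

160 knots

Coriolis parameter at 20°S:
f = 2Ω sin φ = 2 × 7.29×10⁻⁵ × sin 20° = 4.99×10⁻⁵ s⁻¹
Height gradient: |∂Z/∂n| = 60 m / 147000 m = 4.08×10⁻⁴
On a pressure surface, geostrophic balance gives V_g = (g/f)|∂Z/∂n|:
V_g = 9.81 × 4.08×10⁻⁴ / 4.99×10⁻⁵ = 80.3 m/s
Converting: 80.3 m/s × 1.944 = 160 knots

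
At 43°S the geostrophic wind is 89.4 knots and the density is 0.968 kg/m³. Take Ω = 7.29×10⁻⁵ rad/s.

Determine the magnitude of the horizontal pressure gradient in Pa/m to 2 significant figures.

4.4×10⁻³ Pa/m

Coriolis parameter at 43°S:
f = 2Ω sin φ = 2 × 7.29×10⁻⁵ × sin 43° = 9.94×10⁻⁵ s⁻¹
Wind speed in SI: 89.4 knots = 46.0 m/s
Geostrophic balance rearranged: |∂P/∂n| = f ρ V_g
|∂P/∂n| = 9.94×10⁻⁵ × 0.968 × 46.0 = 4.43×10⁻³ Pa/m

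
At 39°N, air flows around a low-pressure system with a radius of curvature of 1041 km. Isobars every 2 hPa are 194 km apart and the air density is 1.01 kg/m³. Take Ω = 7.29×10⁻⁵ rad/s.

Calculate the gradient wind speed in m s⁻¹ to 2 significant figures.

Coriolis parameter at 39°N:
f = 2Ω sin φ = 2 × 7.29×10⁻⁵ × sin 39° = 9.18×10⁻⁵ s⁻¹
Pressure gradient: |∂P/∂n| = 200 Pa / 194000 m = 1.03×10⁻³ Pa/m
Geostrophic speed: V_g = |∂P/∂n|/(fρ) = 1.03×10⁻³/(9.18×10⁻⁵ × 1.01) = 11.1 m/s
Around a low, centrifugal force acts outward with Coriolis, so pressure-gradient force balances both:
(1/ρ)|∂P/∂n| = fV + V²/R  →  V² + fR·V − fR·V_g = 0
With fR = 9.18×10⁻⁵ × 1041×10³ m = 95.5 m/s:
V = [−fR + √((fR)² + 4 fR V_g)]/2 = [−95.5 + √(95.5² + 4×95.5×11.1)]/2 = 10.1 m/s
Subgeostrophic (V < V_g = 11.1 m/s), as expected around a low.

10 m s⁻¹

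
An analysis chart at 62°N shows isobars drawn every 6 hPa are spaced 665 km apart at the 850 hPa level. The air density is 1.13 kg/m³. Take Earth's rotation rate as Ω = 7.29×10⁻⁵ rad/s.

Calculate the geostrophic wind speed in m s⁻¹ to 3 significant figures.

6.20 m s⁻¹

Coriolis parameter at 62°N:
f = 2Ω sin φ = 2 × 7.29×10⁻⁵ × sin 62° = 1.29×10⁻⁴ s⁻¹
Pressure gradient: |∂P/∂n| = 600 Pa / 665000 m = 9.02×10⁻⁴ Pa/m
Geostrophic balance (pressure-gradient force = Coriolis force):
V_g = (1/(fρ)) |∂P/∂n| = 9.02×10⁻⁴ / (1.29×10⁻⁴ × 1.13) = 6.20 m/s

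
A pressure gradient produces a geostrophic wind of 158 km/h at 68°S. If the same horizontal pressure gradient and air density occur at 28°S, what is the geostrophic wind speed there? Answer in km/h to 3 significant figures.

312 km/h

With the same pressure gradient and density, V_g ∝ 1/f ∝ 1/sin φ.
V₂ = V₁ · sin φ₁ / sin φ₂ = 158 × sin 68° / sin 28°
V₂ = 158 × 0.9272/0.4695 = 312 km/h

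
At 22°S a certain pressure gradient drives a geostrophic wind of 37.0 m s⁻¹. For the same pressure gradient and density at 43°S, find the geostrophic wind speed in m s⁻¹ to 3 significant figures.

With the same pressure gradient and density, V_g ∝ 1/f ∝ 1/sin φ.
V₂ = V₁ · sin φ₁ / sin φ₂ = 37.0 × sin 22° / sin 43°
V₂ = 37.0 × 0.3746/0.6820 = 20.3 m s⁻¹

20.3 m s⁻¹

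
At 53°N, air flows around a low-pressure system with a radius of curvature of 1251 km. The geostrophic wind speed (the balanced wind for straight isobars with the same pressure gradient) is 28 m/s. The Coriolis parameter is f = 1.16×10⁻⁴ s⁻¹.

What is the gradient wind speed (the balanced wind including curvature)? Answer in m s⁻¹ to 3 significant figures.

24.0 m s⁻¹

Around a low, centrifugal force acts outward with Coriolis, so pressure-gradient force balances both:
(1/ρ)|∂P/∂n| = fV + V²/R  →  V² + fR·V − fR·V_g = 0
With fR = 1.16×10⁻⁴ × 1251×10³ m = 145 m/s:
V = [−fR + √((fR)² + 4 fR V_g)]/2 = [−145 + √(145² + 4×145×28)]/2 = 24 m/s
Subgeostrophic (V < V_g = 28 m/s), as expected around a low.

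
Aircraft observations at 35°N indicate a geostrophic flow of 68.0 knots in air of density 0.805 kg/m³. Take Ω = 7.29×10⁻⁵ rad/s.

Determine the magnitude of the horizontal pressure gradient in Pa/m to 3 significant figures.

2.36×10⁻³ Pa/m

Coriolis parameter at 35°N:
f = 2Ω sin φ = 2 × 7.29×10⁻⁵ × sin 35° = 8.36×10⁻⁵ s⁻¹
Wind speed in SI: 68.0 knots = 35.0 m/s
Geostrophic balance rearranged: |∂P/∂n| = f ρ V_g
|∂P/∂n| = 8.36×10⁻⁵ × 0.805 × 35.0 = 2.36×10⁻³ Pa/m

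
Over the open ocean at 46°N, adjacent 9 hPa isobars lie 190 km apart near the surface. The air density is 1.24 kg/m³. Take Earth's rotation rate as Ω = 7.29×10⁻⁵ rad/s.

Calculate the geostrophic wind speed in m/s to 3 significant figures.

36.4 m/s

Coriolis parameter at 46°N:
f = 2Ω sin φ = 2 × 7.29×10⁻⁵ × sin 46° = 1.05×10⁻⁴ s⁻¹
Pressure gradient: |∂P/∂n| = 900 Pa / 190000 m = 4.74×10⁻³ Pa/m
Geostrophic balance (pressure-gradient force = Coriolis force):
V_g = (1/(fρ)) |∂P/∂n| = 4.74×10⁻³ / (1.05×10⁻⁴ × 1.24) = 36.4 m/s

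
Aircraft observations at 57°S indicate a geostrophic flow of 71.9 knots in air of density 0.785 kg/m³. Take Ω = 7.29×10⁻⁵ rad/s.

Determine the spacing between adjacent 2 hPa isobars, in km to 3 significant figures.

Coriolis parameter at 57°S:
f = 2Ω sin φ = 2 × 7.29×10⁻⁵ × sin 57° = 1.22×10⁻⁴ s⁻¹
Wind speed in SI: 71.9 knots = 37.0 m/s
Geostrophic balance rearranged: |∂P/∂n| = f ρ V_g
|∂P/∂n| = 1.22×10⁻⁴ × 0.785 × 37.0 = 3.55×10⁻³ Pa/m
Isobar spacing: Δn = ΔP/|∂P/∂n| = 200 Pa / 3.55×10⁻³ Pa/m = 56331 m ≈ 56.3 km

56.3 km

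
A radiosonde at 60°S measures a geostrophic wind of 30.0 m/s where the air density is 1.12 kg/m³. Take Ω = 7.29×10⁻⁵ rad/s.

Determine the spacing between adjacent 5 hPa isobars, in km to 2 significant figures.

120 km

Coriolis parameter at 60°S:
f = 2Ω sin φ = 2 × 7.29×10⁻⁵ × sin 60° = 1.26×10⁻⁴ s⁻¹
Geostrophic balance rearranged: |∂P/∂n| = f ρ V_g
|∂P/∂n| = 1.26×10⁻⁴ × 1.12 × 30.0 = 4.24×10⁻³ Pa/m
Isobar spacing: Δn = ΔP/|∂P/∂n| = 500 Pa / 4.24×10⁻³ Pa/m = 117854 m ≈ 120 km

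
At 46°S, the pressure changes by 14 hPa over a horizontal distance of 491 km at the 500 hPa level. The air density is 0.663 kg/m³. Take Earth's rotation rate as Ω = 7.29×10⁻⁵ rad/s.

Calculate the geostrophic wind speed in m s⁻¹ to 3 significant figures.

Coriolis parameter at 46°S:
f = 2Ω sin φ = 2 × 7.29×10⁻⁵ × sin 46° = 1.05×10⁻⁴ s⁻¹
Pressure gradient: |∂P/∂n| = 1400 Pa / 491000 m = 2.85×10⁻³ Pa/m
Geostrophic balance (pressure-gradient force = Coriolis force):
V_g = (1/(fρ)) |∂P/∂n| = 2.85×10⁻³ / (1.05×10⁻⁴ × 0.663) = 41.0 m/s

41.0 m s⁻¹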